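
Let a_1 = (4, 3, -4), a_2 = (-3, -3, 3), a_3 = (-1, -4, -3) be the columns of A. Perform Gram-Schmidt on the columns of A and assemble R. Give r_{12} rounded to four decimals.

r_{12} = -5.1537

a_1 = (4, 3, -4); ‖a_1‖ = 6.4031, so e_1 = (0.6247, 0.4685, -0.6247).
r_{12} = e_1·a_2 = -5.1537.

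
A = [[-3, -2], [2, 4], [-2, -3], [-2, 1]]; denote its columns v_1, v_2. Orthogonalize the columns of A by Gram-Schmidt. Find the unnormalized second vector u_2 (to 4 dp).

e_1 = v_1/‖v_1‖ = (-3, 2, -2, -2)/4.5826 = (-0.6547, 0.4364, -0.4364, -0.4364).
r_{12} = e_1·v_2 = 3.9279.
u_2 = v_2 − 3.9279·e_1 = (0.5714, 2.2857, -1.2857, 2.7143).

u_2 = (0.5714, 2.2857, -1.2857, 2.7143)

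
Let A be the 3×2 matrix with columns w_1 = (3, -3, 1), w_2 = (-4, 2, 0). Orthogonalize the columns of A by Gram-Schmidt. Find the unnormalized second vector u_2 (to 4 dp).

e_1 = w_1/‖w_1‖ = (3, -3, 1)/4.3589 = (0.6882, -0.6882, 0.2294).
r_{12} = e_1·w_2 = -4.1295.
u_2 = w_2 + 4.1295·e_1 = (-1.1579, -0.8421, 0.9474).

u_2 = (-1.1579, -0.8421, 0.9474)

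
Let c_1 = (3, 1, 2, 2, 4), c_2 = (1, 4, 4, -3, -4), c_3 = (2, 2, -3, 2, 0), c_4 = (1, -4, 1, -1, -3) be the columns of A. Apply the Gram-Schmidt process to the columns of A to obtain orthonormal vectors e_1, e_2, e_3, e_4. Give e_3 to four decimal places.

c_1 = (3, 1, 2, 2, 4); ‖c_1‖ = 5.8310, so e_1 = (0.5145, 0.1715, 0.3430, 0.3430, 0.6860).
e_1·c_2 = 0.5145·1 + 0.1715·4 + 0.3430·4 + 0.3430·(-3) + 0.6860·(-4) = -1.2005.
u_2 = c_2 + 1.2005·e_1 = (1.6176, 4.2059, 4.4118, -2.5882, -3.1765).
‖u_2‖ = 7.5206, so e_2 = (0.2151, 0.5593, 0.5866, -0.3442, -0.4224).
e_1·c_3 = 0.5145·2 + 0.1715·2 + 0.3430·(-3) + 0.3430·2 + 0.6860·0 = 1.0290; e_2·c_3 = 0.2151·2 + 0.5593·2 + 0.5866·(-3) + (-0.3442)·2 + (-0.4224)·0 = -0.8995.
u_3 = c_3 − 1.0290·e_1 + 0.8995·e_2 = (1.6641, 2.3266, -2.8253, 1.3375, -1.0858).
‖u_3‖ = 4.3740, so e_3 = (0.3804, 0.5319, -0.6459, 0.3058, -0.2482).

e_3 = (0.3804, 0.5319, -0.6459, 0.3058, -0.2482)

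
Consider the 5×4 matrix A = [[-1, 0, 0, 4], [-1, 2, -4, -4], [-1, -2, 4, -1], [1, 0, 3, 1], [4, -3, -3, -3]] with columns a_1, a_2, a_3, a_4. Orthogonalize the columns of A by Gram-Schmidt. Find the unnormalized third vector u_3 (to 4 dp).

a_1 = (-1, -1, -1, 1, 4); ‖a_1‖ = 4.4721, so q_1 = (-0.2236, -0.2236, -0.2236, 0.2236, 0.8944).
q_1·a_2 = (-0.2236)·0 + (-0.2236)·2 + (-0.2236)·(-2) + 0.2236·0 + 0.8944·(-3) = -2.6833.
u_2 = a_2 + 2.6833·q_1 = (-0.6000, 1.4000, -2.6000, 0.6000, -0.6000).
‖u_2‖ = 3.1305, so q_2 = (-0.1917, 0.4472, -0.8305, 0.1917, -0.1917).
q_1·a_3 = (-0.2236)·0 + (-0.2236)·(-4) + (-0.2236)·4 + 0.2236·3 + 0.8944·(-3) = -2.0125; q_2·a_3 = (-0.1917)·0 + 0.4472·(-4) + (-0.8305)·4 + 0.1917·3 + (-0.1917)·(-3) = -3.9610.
u_3 = a_3 + 2.0125·q_1 + 3.9610·q_2 = (-1.2092, -2.6786, 0.2602, 4.2092, -1.9592).

u_3 = (-1.2092, -2.6786, 0.2602, 4.2092, -1.9592)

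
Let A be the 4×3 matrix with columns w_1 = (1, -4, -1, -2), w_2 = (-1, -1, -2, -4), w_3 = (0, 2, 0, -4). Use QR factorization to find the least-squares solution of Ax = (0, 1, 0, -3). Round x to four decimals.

w_1 = (1, -4, -1, -2); ‖w_1‖ = 4.6904, so q_1 = (0.2132, -0.8528, -0.2132, -0.4264).
q_1·w_2 = 0.2132·(-1) + (-0.8528)·(-1) + (-0.2132)·(-2) + (-0.4264)·(-4) = 2.7716.
u_2 = w_2 − 2.7716·q_1 = (-1.5909, 1.3636, -1.4091, -2.8182).
‖u_2‖ = 3.7839, so q_2 = (-0.4204, 0.3604, -0.3724, -0.7448).
q_1·w_3 = 0.2132·0 + (-0.8528)·2 + (-0.2132)·0 + (-0.4264)·(-4) = 0.0000; q_2·w_3 = (-0.4204)·0 + 0.3604·2 + (-0.3724)·0 + (-0.7448)·(-4) = 3.6998.
u_3 = w_3 + 0.0000·q_1 − 3.6998·q_2 = (1.5556, 0.6667, 1.3778, -1.2444).
‖u_3‖ = 2.5122, so q_3 = (0.6192, 0.2654, 0.5484, -0.4954).
Qᵀb = (0.4264, 2.5947, 1.7515).
Back-substitute: x_3 = 1.7515/2.5122 = 0.6972.
x_2 = (2.5947 − 3.6998·0.6972)/3.7839 = 0.0040.
x_1 = (0.4264 − 2.7716·0.0040 + 0.0000·0.6972)/4.6904 = 0.0885.

x = (0.0885, 0.0040, 0.6972)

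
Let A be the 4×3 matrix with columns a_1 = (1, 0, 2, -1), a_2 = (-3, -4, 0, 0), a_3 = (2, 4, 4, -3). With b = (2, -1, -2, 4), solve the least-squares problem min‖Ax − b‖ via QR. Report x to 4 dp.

x = (1.7554, -1.2403, -1.5579)

e_1 = a_1/‖a_1‖ = (1, 0, 2, -1)/2.4495 = (0.4082, 0.0000, 0.8165, -0.4082).
r_{12} = e_1·a_2 = -1.2247.
u_2 = a_2 + 1.2247·e_1 = (-2.5000, -4.0000, 1.0000, -0.5000).
‖u_2‖ = 4.8477, so e_2 = (-0.5157, -0.8251, 0.2063, -0.1031).
r_{13} = e_1·a_3 = 5.3072; r_{23} = e_2·a_3 = -3.1974.
u_3 = a_3 − 5.3072·e_1 + 3.1974·e_2 = (-1.8156, 1.3617, 0.3262, -1.1631).
‖u_3‖ = 2.5710, so e_3 = (-0.7062, 0.5296, 0.1269, -0.4524).
Qᵀb = (-2.4495, -1.0314, -4.0054).
Back-substitute: x_3 = -4.0054/2.5710 = -1.5579.
x_2 = (-1.0314 + 3.1974·(-1.5579))/4.8477 = -1.2403.
x_1 = (-2.4495 + 1.2247·(-1.2403) − 5.3072·(-1.5579))/2.4495 = 1.7554.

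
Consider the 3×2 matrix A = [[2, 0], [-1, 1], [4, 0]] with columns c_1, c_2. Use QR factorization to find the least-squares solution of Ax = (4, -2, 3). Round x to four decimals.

x = (1.0000, -1.0000)

c_1 = (2, -1, 4); ‖c_1‖ = 4.5826, so q_1 = (0.4364, -0.2182, 0.8729).
q_1·c_2 = 0.4364·0 + (-0.2182)·1 + 0.8729·0 = -0.2182.
u_2 = c_2 + 0.2182·q_1 = (0.0952, 0.9524, 0.1905).
‖u_2‖ = 0.9759, so q_2 = (0.0976, 0.9759, 0.1952).
Qᵀb = (4.8008, -0.9759).
Back-substitute: x_2 = -0.9759/0.9759 = -1.0000.
x_1 = (4.8008 + 0.2182·(-1.0000))/4.5826 = 1.0000.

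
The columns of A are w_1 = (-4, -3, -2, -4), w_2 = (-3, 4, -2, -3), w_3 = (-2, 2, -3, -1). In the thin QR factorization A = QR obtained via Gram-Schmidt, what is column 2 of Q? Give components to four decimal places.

q_2 = (-0.2776, 0.8913, -0.2267, -0.2776)

w_1 = (-4, -3, -2, -4); ‖w_1‖ = 6.7082, so q_1 = (-0.5963, -0.4472, -0.2981, -0.5963).
q_1·w_2 = (-0.5963)·(-3) + (-0.4472)·4 + (-0.2981)·(-2) + (-0.5963)·(-3) = 2.3851.
u_2 = w_2 − 2.3851·q_1 = (-1.5778, 5.0667, -1.2889, -1.5778).
‖u_2‖ = 5.6843, so q_2 = (-0.2776, 0.8913, -0.2267, -0.2776).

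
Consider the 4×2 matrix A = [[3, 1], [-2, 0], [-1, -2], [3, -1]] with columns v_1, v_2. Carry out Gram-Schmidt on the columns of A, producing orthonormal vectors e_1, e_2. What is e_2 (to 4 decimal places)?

e_2 = (0.3062, 0.0721, -0.7926, -0.5224)

e_1 = v_1/‖v_1‖ = (3, -2, -1, 3)/4.7958 = (0.6255, -0.4170, -0.2085, 0.6255).
r_{12} = e_1·v_2 = 0.4170.
u_2 = v_2 − 0.4170·e_1 = (0.7391, 0.1739, -1.9130, -1.2609).
‖u_2‖ = 2.4137, so e_2 = (0.3062, 0.0721, -0.7926, -0.5224).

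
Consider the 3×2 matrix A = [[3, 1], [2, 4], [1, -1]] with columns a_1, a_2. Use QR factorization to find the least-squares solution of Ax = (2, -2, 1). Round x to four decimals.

a_1 = (3, 2, 1); ‖a_1‖ = 3.7417, so e_1 = (0.8018, 0.5345, 0.2673).
e_1·a_2 = 0.8018·1 + 0.5345·4 + 0.2673·(-1) = 2.6726.
u_2 = a_2 − 2.6726·e_1 = (-1.1429, 2.5714, -1.7143).
‖u_2‖ = 3.2950, so e_2 = (-0.3468, 0.7804, -0.5203).
Qᵀb = (0.8018, -2.7748).
Back-substitute: x_2 = -2.7748/3.2950 = -0.8421.
x_1 = (0.8018 − 2.6726·(-0.8421))/3.7417 = 0.8158.

x = (0.8158, -0.8421)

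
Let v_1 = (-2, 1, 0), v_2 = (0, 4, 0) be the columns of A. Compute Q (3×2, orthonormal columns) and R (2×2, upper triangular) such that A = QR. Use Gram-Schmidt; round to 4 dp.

Q = [[-0.8944, 0.4472], [0.4472, 0.8944], [0.0000, 0.0000]], R = [[2.2361, 1.7889], [0.0000, 3.5777]]

v_1 = (-2, 1, 0); ‖v_1‖ = 2.2361, so e_1 = (-0.8944, 0.4472, 0.0000).
e_1·v_2 = (-0.8944)·0 + 0.4472·4 + 0.0000·0 = 1.7889.
u_2 = v_2 − 1.7889·e_1 = (1.6000, 3.2000, 0.0000).
‖u_2‖ = 3.5777, so e_2 = (0.4472, 0.8944, 0.0000).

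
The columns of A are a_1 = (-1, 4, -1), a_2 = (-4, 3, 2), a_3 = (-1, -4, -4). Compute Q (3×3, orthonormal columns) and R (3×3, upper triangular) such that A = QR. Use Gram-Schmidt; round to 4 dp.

Q = [[-0.2357, -0.7572, -0.6092], [0.9428, -0.0261, -0.3323], [-0.2357, 0.6527, -0.7200]], R = [[4.2426, 3.2998, -2.5927], [0.0000, 4.2557, -1.7493], [0.0000, 0.0000, 4.8185]]

e_1 = a_1/‖a_1‖ = (-1, 4, -1)/4.2426 = (-0.2357, 0.9428, -0.2357).
r_{12} = e_1·a_2 = 3.2998.
u_2 = a_2 − 3.2998·e_1 = (-3.2222, -0.1111, 2.7778).
‖u_2‖ = 4.2557, so e_2 = (-0.7572, -0.0261, 0.6527).
r_{13} = e_1·a_3 = -2.5927; r_{23} = e_2·a_3 = -1.7493.
u_3 = a_3 + 2.5927·e_1 + 1.7493·e_2 = (-2.9356, -1.6012, -3.4693).
‖u_3‖ = 4.8185, so e_3 = (-0.6092, -0.3323, -0.7200).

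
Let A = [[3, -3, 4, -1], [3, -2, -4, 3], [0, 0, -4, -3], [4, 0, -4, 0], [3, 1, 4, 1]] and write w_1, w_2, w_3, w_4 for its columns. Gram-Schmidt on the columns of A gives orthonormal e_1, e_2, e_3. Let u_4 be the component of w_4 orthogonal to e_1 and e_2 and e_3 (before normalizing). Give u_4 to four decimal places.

w_1 = (3, 3, 0, 4, 3); ‖w_1‖ = 6.5574, so e_1 = (0.4575, 0.4575, 0.0000, 0.6100, 0.4575).
e_1·w_2 = 0.4575·(-3) + 0.4575·(-2) + 0.0000·0 + 0.6100·0 + 0.4575·1 = -1.8300.
u_2 = w_2 + 1.8300·e_1 = (-2.1628, -1.1628, 0.0000, 1.1163, 1.8372).
‖u_2‖ = 3.2636, so e_2 = (-0.6627, -0.3563, 0.0000, 0.3420, 0.5629).
e_1·w_3 = 0.4575·4 + 0.4575·(-4) + 0.0000·(-4) + 0.6100·(-4) + 0.4575·4 = -0.6100; e_2·w_3 = (-0.6627)·4 + (-0.3563)·(-4) + 0.0000·(-4) + 0.3420·(-4) + 0.5629·4 = -0.3420.
u_3 = w_3 + 0.6100·e_1 + 0.3420·e_2 = (4.0524, -3.8428, -4.0000, -3.5109, 4.4716).
‖u_3‖ = 8.9169, so e_3 = (0.4545, -0.4310, -0.4486, -0.3937, 0.5015).
e_1·w_4 = 0.4575·(-1) + 0.4575·3 + 0.0000·(-3) + 0.6100·0 + 0.4575·1 = 1.3725; e_2·w_4 = (-0.6627)·(-1) + (-0.3563)·3 + 0.0000·(-3) + 0.3420·0 + 0.5629·1 = 0.1568; e_3·w_4 = 0.4545·(-1) + (-0.4310)·3 + (-0.4486)·(-3) + (-0.3937)·0 + 0.5015·1 = 0.0999.
u_4 = w_4 − 1.3725·e_1 − 0.1568·e_2 − 0.0999·e_3 = (-1.5694, 2.4710, -2.9552, -0.8515, 0.2337).

u_4 = (-1.5694, 2.4710, -2.9552, -0.8515, 0.2337)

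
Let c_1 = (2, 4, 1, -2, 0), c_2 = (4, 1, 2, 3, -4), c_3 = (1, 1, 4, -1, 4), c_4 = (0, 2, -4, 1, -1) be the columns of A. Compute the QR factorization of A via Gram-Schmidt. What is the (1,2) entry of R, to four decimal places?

r_{12} = 1.6000

e_1 = c_1/‖c_1‖ = (2, 4, 1, -2, 0)/5.0000 = (0.4000, 0.8000, 0.2000, -0.4000, 0.0000).
r_{12} = e_1·c_2 = 1.6000.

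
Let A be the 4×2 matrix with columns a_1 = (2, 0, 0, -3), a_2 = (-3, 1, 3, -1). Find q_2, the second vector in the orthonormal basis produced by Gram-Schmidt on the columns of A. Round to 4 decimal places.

q_2 = (-0.5777, 0.2276, 0.6827, -0.3851)

q_1 = a_1/‖a_1‖ = (2, 0, 0, -3)/3.6056 = (0.5547, 0.0000, 0.0000, -0.8321).
r_{12} = q_1·a_2 = -0.8321.
u_2 = a_2 + 0.8321·q_1 = (-2.5385, 1.0000, 3.0000, -1.6923).
‖u_2‖ = 4.3941, so q_2 = (-0.5777, 0.2276, 0.6827, -0.3851).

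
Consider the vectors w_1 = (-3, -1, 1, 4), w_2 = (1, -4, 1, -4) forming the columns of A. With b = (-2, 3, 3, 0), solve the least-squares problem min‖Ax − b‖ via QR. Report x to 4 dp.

x = (0.0693, -0.2950)

q_1 = w_1/‖w_1‖ = (-3, -1, 1, 4)/5.1962 = (-0.5774, -0.1925, 0.1925, 0.7698).
r_{12} = q_1·w_2 = -2.6943.
u_2 = w_2 + 2.6943·q_1 = (-0.5556, -4.5185, 1.5185, -1.9259).
‖u_2‖ = 5.1711, so q_2 = (-0.1074, -0.8738, 0.2937, -0.3724).
Qᵀb = (1.1547, -1.5256).
Back-substitute: x_2 = -1.5256/5.1711 = -0.2950.
x_1 = (1.1547 + 2.6943·(-0.2950))/5.1962 = 0.0693.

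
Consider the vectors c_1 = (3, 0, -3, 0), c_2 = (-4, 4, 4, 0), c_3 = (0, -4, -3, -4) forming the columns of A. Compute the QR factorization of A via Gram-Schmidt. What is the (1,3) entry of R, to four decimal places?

e_1 = c_1/‖c_1‖ = (3, 0, -3, 0)/4.2426 = (0.7071, 0.0000, -0.7071, 0.0000).
r_{13} = e_1·c_3 = 2.1213.

r_{13} = 2.1213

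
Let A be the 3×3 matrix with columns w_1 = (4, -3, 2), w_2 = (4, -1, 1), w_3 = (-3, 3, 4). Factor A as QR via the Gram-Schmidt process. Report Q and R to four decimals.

e_1 = w_1/‖w_1‖ = (4, -3, 2)/5.3852 = (0.7428, -0.5571, 0.3714).
r_{12} = e_1·w_2 = 3.8996.
u_2 = w_2 − 3.8996·e_1 = (1.1034, 1.1724, -0.4483).
‖u_2‖ = 1.6713, so e_2 = (0.6603, 0.7015, -0.2682).
r_{13} = e_1·w_3 = -2.4140; r_{23} = e_2·w_3 = -0.9491.
u_3 = w_3 + 2.4140·e_1 + 0.9491·e_2 = (-0.5802, 2.3210, 4.6420).
‖u_3‖ = 5.2222, so e_3 = (-0.1111, 0.4444, 0.8889).

Q = [[0.7428, 0.6603, -0.1111], [-0.5571, 0.7015, 0.4444], [0.3714, -0.2682, 0.8889]], R = [[5.3852, 3.8996, -2.4140], [0.0000, 1.6713, -0.9491], [0.0000, 0.0000, 5.2222]]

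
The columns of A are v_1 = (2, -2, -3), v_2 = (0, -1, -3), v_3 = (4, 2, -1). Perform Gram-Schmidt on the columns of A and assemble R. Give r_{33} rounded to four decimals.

q_1 = v_1/‖v_1‖ = (2, -2, -3)/4.1231 = (0.4851, -0.4851, -0.7276).
r_{12} = q_1·v_2 = 2.6679.
u_2 = v_2 − 2.6679·q_1 = (-1.2941, 0.2941, -1.0588).
‖u_2‖ = 1.6977, so q_2 = (-0.7623, 0.1732, -0.6237).
r_{13} = q_1·v_3 = 1.6977; r_{23} = q_2·v_3 = -2.0789.
u_3 = v_3 − 1.6977·q_1 + 2.0789·q_2 = (1.5918, 3.1837, -1.0612).
r_{33} = ‖u_3‖ = 3.7143.

r_{33} = 3.7143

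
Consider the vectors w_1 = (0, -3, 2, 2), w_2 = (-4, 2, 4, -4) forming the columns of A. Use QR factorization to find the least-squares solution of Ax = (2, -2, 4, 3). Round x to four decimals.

e_1 = w_1/‖w_1‖ = (0, -3, 2, 2)/4.1231 = (0.0000, -0.7276, 0.4851, 0.4851).
r_{12} = e_1·w_2 = -1.4552.
u_2 = w_2 + 1.4552·e_1 = (-4.0000, 0.9412, 4.7059, -3.2941).
‖u_2‖ = 7.0627, so e_2 = (-0.5664, 0.1333, 0.6663, -0.4664).
Qᵀb = (4.8507, -0.1333).
Back-substitute: x_2 = -0.1333/7.0627 = -0.0189.
x_1 = (4.8507 + 1.4552·(-0.0189))/4.1231 = 1.1698.

x = (1.1698, -0.0189)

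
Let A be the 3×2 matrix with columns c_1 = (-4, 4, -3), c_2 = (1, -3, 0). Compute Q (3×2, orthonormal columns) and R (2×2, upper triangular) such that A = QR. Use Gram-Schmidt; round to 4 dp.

c_1 = (-4, 4, -3); ‖c_1‖ = 6.4031, so e_1 = (-0.6247, 0.6247, -0.4685).
e_1·c_2 = (-0.6247)·1 + 0.6247·(-3) + (-0.4685)·0 = -2.4988.
u_2 = c_2 + 2.4988·e_1 = (-0.5610, -1.4390, -1.1707).
‖u_2‖ = 1.9381, so e_2 = (-0.2895, -0.7425, -0.6041).

Q = [[-0.6247, -0.2895], [0.6247, -0.7425], [-0.4685, -0.6041]], R = [[6.4031, -2.4988], [0.0000, 1.9381]]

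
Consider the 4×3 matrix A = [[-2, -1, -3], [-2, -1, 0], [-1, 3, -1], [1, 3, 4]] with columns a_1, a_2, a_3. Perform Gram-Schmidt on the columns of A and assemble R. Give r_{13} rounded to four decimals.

a_1 = (-2, -2, -1, 1); ‖a_1‖ = 3.1623, so e_1 = (-0.6325, -0.6325, -0.3162, 0.3162).
r_{13} = e_1·a_3 = 3.4785.

r_{13} = 3.4785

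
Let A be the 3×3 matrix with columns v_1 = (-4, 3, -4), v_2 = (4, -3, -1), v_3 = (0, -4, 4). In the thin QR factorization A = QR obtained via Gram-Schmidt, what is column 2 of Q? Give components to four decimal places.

q_1 = v_1/‖v_1‖ = (-4, 3, -4)/6.4031 = (-0.6247, 0.4685, -0.6247).
r_{12} = q_1·v_2 = -3.2796.
u_2 = v_2 + 3.2796·q_1 = (1.9512, -1.4634, -3.0488).
‖u_2‖ = 3.9043, so q_2 = (0.4998, -0.3748, -0.7809).

q_2 = (0.4998, -0.3748, -0.7809)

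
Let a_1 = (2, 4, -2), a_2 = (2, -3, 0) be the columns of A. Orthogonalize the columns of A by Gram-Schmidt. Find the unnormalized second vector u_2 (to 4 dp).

u_2 = (2.6667, -1.6667, -0.6667)

a_1 = (2, 4, -2); ‖a_1‖ = 4.8990, so e_1 = (0.4082, 0.8165, -0.4082).
e_1·a_2 = 0.4082·2 + 0.8165·(-3) + (-0.4082)·0 = -1.6330.
u_2 = a_2 + 1.6330·e_1 = (2.6667, -1.6667, -0.6667).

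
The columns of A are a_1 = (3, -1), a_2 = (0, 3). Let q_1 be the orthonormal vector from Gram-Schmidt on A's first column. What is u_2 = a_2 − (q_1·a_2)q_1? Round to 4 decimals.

u_2 = (0.9000, 2.7000)

q_1 = a_1/‖a_1‖ = (3, -1)/3.1623 = (0.9487, -0.3162).
r_{12} = q_1·a_2 = -0.9487.
u_2 = a_2 + 0.9487·q_1 = (0.9000, 2.7000).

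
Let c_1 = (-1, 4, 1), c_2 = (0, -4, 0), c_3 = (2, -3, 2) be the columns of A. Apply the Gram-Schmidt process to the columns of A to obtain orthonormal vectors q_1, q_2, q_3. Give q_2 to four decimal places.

q_2 = (-0.6667, -0.3333, 0.6667)

c_1 = (-1, 4, 1); ‖c_1‖ = 4.2426, so q_1 = (-0.2357, 0.9428, 0.2357).
q_1·c_2 = (-0.2357)·0 + 0.9428·(-4) + 0.2357·0 = -3.7712.
u_2 = c_2 + 3.7712·q_1 = (-0.8889, -0.4444, 0.8889).
‖u_2‖ = 1.3333, so q_2 = (-0.6667, -0.3333, 0.6667).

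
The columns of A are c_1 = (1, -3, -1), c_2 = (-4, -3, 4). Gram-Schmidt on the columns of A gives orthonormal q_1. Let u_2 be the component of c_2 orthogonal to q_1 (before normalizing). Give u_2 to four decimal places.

c_1 = (1, -3, -1); ‖c_1‖ = 3.3166, so q_1 = (0.3015, -0.9045, -0.3015).
q_1·c_2 = 0.3015·(-4) + (-0.9045)·(-3) + (-0.3015)·4 = 0.3015.
u_2 = c_2 − 0.3015·q_1 = (-4.0909, -2.7273, 4.0909).

u_2 = (-4.0909, -2.7273, 4.0909)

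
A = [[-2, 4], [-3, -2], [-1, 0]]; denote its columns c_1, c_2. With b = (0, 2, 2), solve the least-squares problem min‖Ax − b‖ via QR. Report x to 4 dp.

x = (-0.6087, -0.2609)

e_1 = c_1/‖c_1‖ = (-2, -3, -1)/3.7417 = (-0.5345, -0.8018, -0.2673).
r_{12} = e_1·c_2 = -0.5345.
u_2 = c_2 + 0.5345·e_1 = (3.7143, -2.4286, -0.1429).
‖u_2‖ = 4.4401, so e_2 = (0.8365, -0.5470, -0.0322).
Qᵀb = (-2.1381, -1.1583).
Back-substitute: x_2 = -1.1583/4.4401 = -0.2609.
x_1 = (-2.1381 + 0.5345·(-0.2609))/3.7417 = -0.6087.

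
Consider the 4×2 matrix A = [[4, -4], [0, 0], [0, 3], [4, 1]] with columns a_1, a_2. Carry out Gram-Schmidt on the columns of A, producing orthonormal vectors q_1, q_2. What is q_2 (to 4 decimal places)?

q_2 = (-0.5392, 0.0000, 0.6470, 0.5392)

a_1 = (4, 0, 0, 4); ‖a_1‖ = 5.6569, so q_1 = (0.7071, 0.0000, 0.0000, 0.7071).
q_1·a_2 = 0.7071·(-4) + 0.0000·0 + 0.0000·3 + 0.7071·1 = -2.1213.
u_2 = a_2 + 2.1213·q_1 = (-2.5000, 0.0000, 3.0000, 2.5000).
‖u_2‖ = 4.6368, so q_2 = (-0.5392, 0.0000, 0.6470, 0.5392).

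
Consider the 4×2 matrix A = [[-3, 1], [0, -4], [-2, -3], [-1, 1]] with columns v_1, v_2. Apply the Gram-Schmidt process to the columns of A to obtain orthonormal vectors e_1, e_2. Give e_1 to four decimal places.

e_1 = (-0.8018, 0.0000, -0.5345, -0.2673)

v_1 = (-3, 0, -2, -1); ‖v_1‖ = 3.7417, so e_1 = (-0.8018, 0.0000, -0.5345, -0.2673).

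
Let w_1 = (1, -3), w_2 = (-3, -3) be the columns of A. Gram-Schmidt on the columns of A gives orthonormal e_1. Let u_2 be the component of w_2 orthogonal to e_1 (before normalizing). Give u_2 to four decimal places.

u_2 = (-3.6000, -1.2000)

e_1 = w_1/‖w_1‖ = (1, -3)/3.1623 = (0.3162, -0.9487).
r_{12} = e_1·w_2 = 1.8974.
u_2 = w_2 − 1.8974·e_1 = (-3.6000, -1.2000).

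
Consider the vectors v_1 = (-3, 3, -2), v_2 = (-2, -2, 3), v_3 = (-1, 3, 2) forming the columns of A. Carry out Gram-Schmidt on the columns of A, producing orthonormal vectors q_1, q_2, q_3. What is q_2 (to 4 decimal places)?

q_2 = (-0.7190, -0.3015, 0.6262)

v_1 = (-3, 3, -2); ‖v_1‖ = 4.6904, so q_1 = (-0.6396, 0.6396, -0.4264).
q_1·v_2 = (-0.6396)·(-2) + 0.6396·(-2) + (-0.4264)·3 = -1.2792.
u_2 = v_2 + 1.2792·q_1 = (-2.8182, -1.1818, 2.4545).
‖u_2‖ = 3.9196, so q_2 = (-0.7190, -0.3015, 0.6262).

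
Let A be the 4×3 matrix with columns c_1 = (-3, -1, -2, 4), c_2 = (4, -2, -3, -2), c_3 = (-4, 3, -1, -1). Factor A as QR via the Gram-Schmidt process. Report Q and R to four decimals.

Q = [[-0.5477, 0.5273, -0.4428], [-0.1826, -0.4519, 0.4744], [-0.3651, -0.7156, -0.5733], [0.7303, -0.0753, -0.5002]], R = [[5.4772, -2.1909, 1.2780], [0.0000, 5.3104, -2.6740], [0.0000, 0.0000, 4.2681]]

c_1 = (-3, -1, -2, 4); ‖c_1‖ = 5.4772, so e_1 = (-0.5477, -0.1826, -0.3651, 0.7303).
e_1·c_2 = (-0.5477)·4 + (-0.1826)·(-2) + (-0.3651)·(-3) + 0.7303·(-2) = -2.1909.
u_2 = c_2 + 2.1909·e_1 = (2.8000, -2.4000, -3.8000, -0.4000).
‖u_2‖ = 5.3104, so e_2 = (0.5273, -0.4519, -0.7156, -0.0753).
e_1·c_3 = (-0.5477)·(-4) + (-0.1826)·3 + (-0.3651)·(-1) + 0.7303·(-1) = 1.2780; e_2·c_3 = 0.5273·(-4) + (-0.4519)·3 + (-0.7156)·(-1) + (-0.0753)·(-1) = -2.6740.
u_3 = c_3 − 1.2780·e_1 + 2.6740·e_2 = (-1.8901, 2.0248, -2.4468, -2.1348).
‖u_3‖ = 4.2681, so e_3 = (-0.4428, 0.4744, -0.5733, -0.5002).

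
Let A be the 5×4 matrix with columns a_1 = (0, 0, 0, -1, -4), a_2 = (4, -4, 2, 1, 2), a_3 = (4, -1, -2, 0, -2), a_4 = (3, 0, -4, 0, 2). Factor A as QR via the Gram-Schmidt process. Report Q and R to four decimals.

Q = [[0.0000, 0.6645, 0.5909, -0.2291], [0.0000, -0.6645, 0.2120, -0.5094], [0.0000, 0.3322, -0.7751, -0.3820], [-0.2425, 0.0782, 0.0695, -0.7143], [-0.9701, -0.0195, -0.0174, 0.1786]], R = [[4.1231, -2.1828, 1.9403, -1.9403], [0.0000, 6.0196, 2.6971, 0.6254], [0.0000, 0.0000, 3.7364, 4.8383], [0.0000, 0.0000, 0.0000, 1.1981]]

e_1 = a_1/‖a_1‖ = (0, 0, 0, -1, -4)/4.1231 = (0.0000, 0.0000, 0.0000, -0.2425, -0.9701).
r_{12} = e_1·a_2 = -2.1828.
u_2 = a_2 + 2.1828·e_1 = (4.0000, -4.0000, 2.0000, 0.4706, -0.1176).
‖u_2‖ = 6.0196, so e_2 = (0.6645, -0.6645, 0.3322, 0.0782, -0.0195).
r_{13} = e_1·a_3 = 1.9403; r_{23} = e_2·a_3 = 2.6971.
u_3 = a_3 − 1.9403·e_1 − 2.6971·e_2 = (2.2078, 0.7922, -2.8961, 0.2597, -0.0649).
‖u_3‖ = 3.7364, so e_3 = (0.5909, 0.2120, -0.7751, 0.0695, -0.0174).
r_{14} = e_1·a_4 = -1.9403; r_{24} = e_2·a_4 = 0.6254; r_{34} = e_3·a_4 = 4.8383.
u_4 = a_4 + 1.9403·e_1 − 0.6254·e_2 − 4.8383·e_3 = (-0.2744, -0.6102, -0.4577, -0.8558, 0.2140).
‖u_4‖ = 1.1981, so e_4 = (-0.2291, -0.5094, -0.3820, -0.7143, 0.1786).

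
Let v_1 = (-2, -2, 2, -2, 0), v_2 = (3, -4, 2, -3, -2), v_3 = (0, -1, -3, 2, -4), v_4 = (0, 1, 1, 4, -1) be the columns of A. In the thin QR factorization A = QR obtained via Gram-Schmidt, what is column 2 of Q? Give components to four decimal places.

v_1 = (-2, -2, 2, -2, 0); ‖v_1‖ = 4.0000, so q_1 = (-0.5000, -0.5000, 0.5000, -0.5000, 0.0000).
q_1·v_2 = (-0.5000)·3 + (-0.5000)·(-4) + 0.5000·2 + (-0.5000)·(-3) + 0.0000·(-2) = 3.0000.
u_2 = v_2 − 3.0000·q_1 = (4.5000, -2.5000, 0.5000, -1.5000, -2.0000).
‖u_2‖ = 5.7446, so q_2 = (0.7833, -0.4352, 0.0870, -0.2611, -0.3482).

q_2 = (0.7833, -0.4352, 0.0870, -0.2611, -0.3482)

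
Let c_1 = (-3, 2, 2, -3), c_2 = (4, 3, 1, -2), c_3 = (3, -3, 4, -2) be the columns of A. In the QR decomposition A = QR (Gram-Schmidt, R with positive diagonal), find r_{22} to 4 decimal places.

c_1 = (-3, 2, 2, -3); ‖c_1‖ = 5.0990, so e_1 = (-0.5883, 0.3922, 0.3922, -0.5883).
e_1·c_2 = (-0.5883)·4 + 0.3922·3 + 0.3922·1 + (-0.5883)·(-2) = 0.3922.
u_2 = c_2 − 0.3922·e_1 = (4.2308, 2.8462, 0.8462, -1.7692).
r_{22} = ‖u_2‖ = 5.4632.

r_{22} = 5.4632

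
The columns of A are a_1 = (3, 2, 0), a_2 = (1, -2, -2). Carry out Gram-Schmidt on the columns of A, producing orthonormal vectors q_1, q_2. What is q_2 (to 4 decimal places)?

a_1 = (3, 2, 0); ‖a_1‖ = 3.6056, so q_1 = (0.8321, 0.5547, 0.0000).
q_1·a_2 = 0.8321·1 + 0.5547·(-2) + 0.0000·(-2) = -0.2774.
u_2 = a_2 + 0.2774·q_1 = (1.2308, -1.8462, -2.0000).
‖u_2‖ = 2.9872, so q_2 = (0.4120, -0.6180, -0.6695).

q_2 = (0.4120, -0.6180, -0.6695)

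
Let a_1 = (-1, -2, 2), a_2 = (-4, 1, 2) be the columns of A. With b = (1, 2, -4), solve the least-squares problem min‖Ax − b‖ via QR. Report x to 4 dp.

x = (-1.3922, -0.0784)

q_1 = a_1/‖a_1‖ = (-1, -2, 2)/3.0000 = (-0.3333, -0.6667, 0.6667).
r_{12} = q_1·a_2 = 2.0000.
u_2 = a_2 − 2.0000·q_1 = (-3.3333, 2.3333, 0.6667).
‖u_2‖ = 4.1231, so q_2 = (-0.8085, 0.5659, 0.1617).
Qᵀb = (-4.3333, -0.3234).
Back-substitute: x_2 = -0.3234/4.1231 = -0.0784.
x_1 = (-4.3333 − 2.0000·(-0.0784))/3.0000 = -1.3922.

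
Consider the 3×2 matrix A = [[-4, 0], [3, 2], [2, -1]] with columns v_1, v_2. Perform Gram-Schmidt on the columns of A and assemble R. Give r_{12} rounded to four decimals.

r_{12} = 0.7428

q_1 = v_1/‖v_1‖ = (-4, 3, 2)/5.3852 = (-0.7428, 0.5571, 0.3714).
r_{12} = q_1·v_2 = 0.7428.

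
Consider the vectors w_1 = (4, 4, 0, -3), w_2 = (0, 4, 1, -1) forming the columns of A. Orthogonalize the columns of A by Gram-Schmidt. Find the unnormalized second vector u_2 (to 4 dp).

u_2 = (-1.8537, 2.1463, 1.0000, 0.3902)

w_1 = (4, 4, 0, -3); ‖w_1‖ = 6.4031, so e_1 = (0.6247, 0.6247, 0.0000, -0.4685).
e_1·w_2 = 0.6247·0 + 0.6247·4 + 0.0000·1 + (-0.4685)·(-1) = 2.9673.
u_2 = w_2 − 2.9673·e_1 = (-1.8537, 2.1463, 1.0000, 0.3902).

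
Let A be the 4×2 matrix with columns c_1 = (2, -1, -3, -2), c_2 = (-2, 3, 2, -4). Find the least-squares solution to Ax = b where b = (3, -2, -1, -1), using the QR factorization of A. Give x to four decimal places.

x = (0.6661, -0.2021)

e_1 = c_1/‖c_1‖ = (2, -1, -3, -2)/4.2426 = (0.4714, -0.2357, -0.7071, -0.4714).
r_{12} = e_1·c_2 = -1.1785.
u_2 = c_2 + 1.1785·e_1 = (-1.4444, 2.7222, 1.1667, -4.5556).
‖u_2‖ = 5.6224, so e_2 = (-0.2569, 0.4842, 0.2075, -0.8103).
Qᵀb = (3.0641, -1.1363).
Back-substitute: x_2 = -1.1363/5.6224 = -0.2021.
x_1 = (3.0641 + 1.1785·(-0.2021))/4.2426 = 0.6661.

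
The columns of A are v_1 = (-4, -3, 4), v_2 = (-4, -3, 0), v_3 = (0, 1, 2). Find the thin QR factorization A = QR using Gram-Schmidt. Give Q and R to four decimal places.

v_1 = (-4, -3, 4); ‖v_1‖ = 6.4031, so e_1 = (-0.6247, -0.4685, 0.6247).
e_1·v_2 = (-0.6247)·(-4) + (-0.4685)·(-3) + 0.6247·0 = 3.9043.
u_2 = v_2 − 3.9043·e_1 = (-1.5610, -1.1707, -2.4390).
‖u_2‖ = 3.1235, so e_2 = (-0.4998, -0.3748, -0.7809).
e_1·v_3 = (-0.6247)·0 + (-0.4685)·1 + 0.6247·2 = 0.7809; e_2·v_3 = (-0.4998)·0 + (-0.3748)·1 + (-0.7809)·2 = -1.9366.
u_3 = v_3 − 0.7809·e_1 + 1.9366·e_2 = (-0.4800, 0.6400, 0.0000).
‖u_3‖ = 0.8000, so e_3 = (-0.6000, 0.8000, 0.0000).

Q = [[-0.6247, -0.4998, -0.6000], [-0.4685, -0.3748, 0.8000], [0.6247, -0.7809, 0.0000]], R = [[6.4031, 3.9043, 0.7809], [0.0000, 3.1235, -1.9366], [0.0000, 0.0000, 0.8000]]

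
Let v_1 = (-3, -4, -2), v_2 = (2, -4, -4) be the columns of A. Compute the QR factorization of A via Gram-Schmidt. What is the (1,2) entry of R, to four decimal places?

v_1 = (-3, -4, -2); ‖v_1‖ = 5.3852, so q_1 = (-0.5571, -0.7428, -0.3714).
r_{12} = q_1·v_2 = 3.3425.

r_{12} = 3.3425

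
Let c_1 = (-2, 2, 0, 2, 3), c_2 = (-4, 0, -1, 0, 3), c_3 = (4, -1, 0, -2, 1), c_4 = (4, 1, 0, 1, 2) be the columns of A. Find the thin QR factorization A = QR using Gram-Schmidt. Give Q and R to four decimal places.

Q = [[-0.4364, -0.6806, 0.5591, 0.1829], [0.4364, -0.4628, -0.1282, -0.3543], [0.0000, -0.2859, -0.0868, -0.7401], [0.4364, -0.4628, -0.3875, 0.5415], [0.6547, 0.1633, 0.7165, -0.0029]], R = [[4.5826, 3.7097, -2.4004, 0.4364], [0.0000, 3.4983, -1.1706, -3.3213], [0.0000, 0.0000, 3.8559, 3.1535], [0.0000, 0.0000, 0.0000, 0.9130]]

c_1 = (-2, 2, 0, 2, 3); ‖c_1‖ = 4.5826, so e_1 = (-0.4364, 0.4364, 0.0000, 0.4364, 0.6547).
e_1·c_2 = (-0.4364)·(-4) + 0.4364·0 + 0.0000·(-1) + 0.4364·0 + 0.6547·3 = 3.7097.
u_2 = c_2 − 3.7097·e_1 = (-2.3810, -1.6190, -1.0000, -1.6190, 0.5714).
‖u_2‖ = 3.4983, so e_2 = (-0.6806, -0.4628, -0.2859, -0.4628, 0.1633).
e_1·c_3 = (-0.4364)·4 + 0.4364·(-1) + 0.0000·0 + 0.4364·(-2) + 0.6547·1 = -2.4004; e_2·c_3 = (-0.6806)·4 + (-0.4628)·(-1) + (-0.2859)·0 + (-0.4628)·(-2) + 0.1633·1 = -1.1706.
u_3 = c_3 + 2.4004·e_1 + 1.1706·e_2 = (2.1556, -0.4942, -0.3346, -1.4942, 2.7626).
‖u_3‖ = 3.8559, so e_3 = (0.5591, -0.1282, -0.0868, -0.3875, 0.7165).
e_1·c_4 = (-0.4364)·4 + 0.4364·1 + 0.0000·0 + 0.4364·1 + 0.6547·2 = 0.4364; e_2·c_4 = (-0.6806)·4 + (-0.4628)·1 + (-0.2859)·0 + (-0.4628)·1 + 0.1633·2 = -3.3213; e_3·c_4 = 0.5591·4 + (-0.1282)·1 + (-0.0868)·0 + (-0.3875)·1 + 0.7165·2 = 3.1535.
u_4 = c_4 − 0.4364·e_1 + 3.3213·e_2 − 3.1535·e_3 = (0.1670, -0.3235, -0.6757, 0.4944, -0.0026).
‖u_4‖ = 0.9130, so e_4 = (0.1829, -0.3543, -0.7401, 0.5415, -0.0029).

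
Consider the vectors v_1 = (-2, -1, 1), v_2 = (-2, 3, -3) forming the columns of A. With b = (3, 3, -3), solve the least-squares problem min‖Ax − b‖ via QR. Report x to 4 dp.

e_1 = v_1/‖v_1‖ = (-2, -1, 1)/2.4495 = (-0.8165, -0.4082, 0.4082).
r_{12} = e_1·v_2 = -0.8165.
u_2 = v_2 + 0.8165·e_1 = (-2.6667, 2.6667, -2.6667).
‖u_2‖ = 4.6188, so e_2 = (-0.5774, 0.5774, -0.5774).
Qᵀb = (-4.8990, 1.7321).
Back-substitute: x_2 = 1.7321/4.6188 = 0.3750.
x_1 = (-4.8990 + 0.8165·0.3750)/2.4495 = -1.8750.

x = (-1.8750, 0.3750)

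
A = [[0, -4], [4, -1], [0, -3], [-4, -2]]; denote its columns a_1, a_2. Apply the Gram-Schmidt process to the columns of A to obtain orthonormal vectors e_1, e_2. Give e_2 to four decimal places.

e_2 = (-0.7365, -0.2762, -0.5523, -0.2762)

a_1 = (0, 4, 0, -4); ‖a_1‖ = 5.6569, so e_1 = (0.0000, 0.7071, 0.0000, -0.7071).
e_1·a_2 = 0.0000·(-4) + 0.7071·(-1) + 0.0000·(-3) + (-0.7071)·(-2) = 0.7071.
u_2 = a_2 − 0.7071·e_1 = (-4.0000, -1.5000, -3.0000, -1.5000).
‖u_2‖ = 5.4314, so e_2 = (-0.7365, -0.2762, -0.5523, -0.2762).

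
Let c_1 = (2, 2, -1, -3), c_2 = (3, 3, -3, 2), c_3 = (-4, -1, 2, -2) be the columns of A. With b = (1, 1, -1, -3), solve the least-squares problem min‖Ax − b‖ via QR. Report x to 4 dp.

c_1 = (2, 2, -1, -3); ‖c_1‖ = 4.2426, so q_1 = (0.4714, 0.4714, -0.2357, -0.7071).
q_1·c_2 = 0.4714·3 + 0.4714·3 + (-0.2357)·(-3) + (-0.7071)·2 = 2.1213.
u_2 = c_2 − 2.1213·q_1 = (2.0000, 2.0000, -2.5000, 3.5000).
‖u_2‖ = 5.1478, so q_2 = (0.3885, 0.3885, -0.4856, 0.6799).
q_1·c_3 = 0.4714·(-4) + 0.4714·(-1) + (-0.2357)·2 + (-0.7071)·(-2) = -1.4142; q_2·c_3 = 0.3885·(-4) + 0.3885·(-1) + (-0.4856)·2 + 0.6799·(-2) = -4.2737.
u_3 = c_3 + 1.4142·q_1 + 4.2737·q_2 = (-1.6730, 1.3270, -0.4088, -0.0943).
‖u_3‖ = 2.1762, so q_3 = (-0.7688, 0.6098, -0.1879, -0.0434).
Qᵀb = (3.2998, -0.7770, 0.1590).
Back-substitute: x_3 = 0.1590/2.1762 = 0.0730.
x_2 = (-0.7770 + 4.2737·0.0730)/5.1478 = -0.0903.
x_1 = (3.2998 − 2.1213·(-0.0903) + 1.4142·0.0730)/4.2426 = 0.8473.

x = (0.8473, -0.0903, 0.0730)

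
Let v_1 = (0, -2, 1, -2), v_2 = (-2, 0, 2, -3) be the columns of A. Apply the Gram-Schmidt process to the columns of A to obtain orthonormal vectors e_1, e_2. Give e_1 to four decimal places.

e_1 = (0.0000, -0.6667, 0.3333, -0.6667)

v_1 = (0, -2, 1, -2); ‖v_1‖ = 3.0000, so e_1 = (0.0000, -0.6667, 0.3333, -0.6667).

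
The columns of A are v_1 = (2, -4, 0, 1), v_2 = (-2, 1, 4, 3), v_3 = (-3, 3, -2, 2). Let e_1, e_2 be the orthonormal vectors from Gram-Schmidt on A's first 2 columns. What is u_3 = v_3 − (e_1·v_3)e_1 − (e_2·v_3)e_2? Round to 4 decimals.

e_1 = v_1/‖v_1‖ = (2, -4, 0, 1)/4.5826 = (0.4364, -0.8729, 0.0000, 0.2182).
r_{12} = e_1·v_2 = -1.0911.
u_2 = v_2 + 1.0911·e_1 = (-1.5238, 0.0476, 4.0000, 3.2381).
‖u_2‖ = 5.3675, so e_2 = (-0.2839, 0.0089, 0.7452, 0.6033).
r_{13} = e_1·v_3 = -3.4915; r_{23} = e_2·v_3 = 0.5944.
u_3 = v_3 + 3.4915·e_1 − 0.5944·e_2 = (-1.3074, -0.0529, -2.4430, 2.4033).

u_3 = (-1.3074, -0.0529, -2.4430, 2.4033)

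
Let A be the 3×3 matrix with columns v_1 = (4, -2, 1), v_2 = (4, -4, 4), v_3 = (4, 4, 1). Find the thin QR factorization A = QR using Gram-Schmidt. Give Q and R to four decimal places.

q_1 = v_1/‖v_1‖ = (4, -2, 1)/4.5826 = (0.8729, -0.4364, 0.2182).
r_{12} = q_1·v_2 = 6.1101.
u_2 = v_2 − 6.1101·q_1 = (-1.3333, -1.3333, 2.6667).
‖u_2‖ = 3.2660, so q_2 = (-0.4082, -0.4082, 0.8165).
r_{13} = q_1·v_3 = 1.9640; r_{23} = q_2·v_3 = -2.4495.
u_3 = v_3 − 1.9640·q_1 + 2.4495·q_2 = (1.2857, 3.8571, 2.5714).
‖u_3‖ = 4.8107, so q_3 = (0.2673, 0.8018, 0.5345).

Q = [[0.8729, -0.4082, 0.2673], [-0.4364, -0.4082, 0.8018], [0.2182, 0.8165, 0.5345]], R = [[4.5826, 6.1101, 1.9640], [0.0000, 3.2660, -2.4495], [0.0000, 0.0000, 4.8107]]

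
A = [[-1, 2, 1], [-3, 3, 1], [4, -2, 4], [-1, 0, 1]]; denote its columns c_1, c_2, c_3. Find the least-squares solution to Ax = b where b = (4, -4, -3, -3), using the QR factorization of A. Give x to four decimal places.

c_1 = (-1, -3, 4, -1); ‖c_1‖ = 5.1962, so e_1 = (-0.1925, -0.5774, 0.7698, -0.1925).
e_1·c_2 = (-0.1925)·2 + (-0.5774)·3 + 0.7698·(-2) + (-0.1925)·0 = -3.6566.
u_2 = c_2 + 3.6566·e_1 = (1.2963, 0.8889, 0.8148, -0.7037).
‖u_2‖ = 1.9052, so e_2 = (0.6804, 0.4666, 0.4277, -0.3694).
e_1·c_3 = (-0.1925)·1 + (-0.5774)·1 + 0.7698·4 + (-0.1925)·1 = 2.1170; e_2·c_3 = 0.6804·1 + 0.4666·1 + 0.4277·4 + (-0.3694)·1 = 2.4884.
u_3 = c_3 − 2.1170·e_1 − 2.4884·e_2 = (-0.2857, 1.0612, 1.3061, 2.3265).
‖u_3‖ = 2.8856, so e_3 = (-0.0990, 0.3678, 0.4526, 0.8063).
Qᵀb = (-0.1925, 0.6804, -5.6438).
Back-substitute: x_3 = -5.6438/2.8856 = -1.9559.
x_2 = (0.6804 − 2.4884·(-1.9559))/1.9052 = 2.9118.
x_1 = (-0.1925 + 3.6566·2.9118 − 2.1170·(-1.9559))/5.1962 = 2.8088.

x = (2.8088, 2.9118, -1.9559)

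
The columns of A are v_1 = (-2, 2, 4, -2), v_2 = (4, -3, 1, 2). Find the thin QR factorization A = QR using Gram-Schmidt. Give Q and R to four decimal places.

Q = [[-0.3780, 0.6255], [0.3780, -0.4170], [0.7559, 0.6255], [-0.3780, 0.2085]], R = [[5.2915, -2.6458], [0.0000, 4.7958]]

e_1 = v_1/‖v_1‖ = (-2, 2, 4, -2)/5.2915 = (-0.3780, 0.3780, 0.7559, -0.3780).
r_{12} = e_1·v_2 = -2.6458.
u_2 = v_2 + 2.6458·e_1 = (3.0000, -2.0000, 3.0000, 1.0000).
‖u_2‖ = 4.7958, so e_2 = (0.6255, -0.4170, 0.6255, 0.2085).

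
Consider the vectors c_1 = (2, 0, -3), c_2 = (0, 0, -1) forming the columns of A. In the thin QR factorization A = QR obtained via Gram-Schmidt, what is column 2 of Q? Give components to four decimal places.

e_2 = (-0.8321, 0.0000, -0.5547)

c_1 = (2, 0, -3); ‖c_1‖ = 3.6056, so e_1 = (0.5547, 0.0000, -0.8321).
e_1·c_2 = 0.5547·0 + 0.0000·0 + (-0.8321)·(-1) = 0.8321.
u_2 = c_2 − 0.8321·e_1 = (-0.4615, 0.0000, -0.3077).
‖u_2‖ = 0.5547, so e_2 = (-0.8321, 0.0000, -0.5547).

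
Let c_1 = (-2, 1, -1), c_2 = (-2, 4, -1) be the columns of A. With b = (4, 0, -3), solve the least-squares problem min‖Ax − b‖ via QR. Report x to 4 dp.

x = (-1.3333, 0.3333)

c_1 = (-2, 1, -1); ‖c_1‖ = 2.4495, so e_1 = (-0.8165, 0.4082, -0.4082).
e_1·c_2 = (-0.8165)·(-2) + 0.4082·4 + (-0.4082)·(-1) = 3.6742.
u_2 = c_2 − 3.6742·e_1 = (1.0000, 2.5000, 0.5000).
‖u_2‖ = 2.7386, so e_2 = (0.3651, 0.9129, 0.1826).
Qᵀb = (-2.0412, 0.9129).
Back-substitute: x_2 = 0.9129/2.7386 = 0.3333.
x_1 = (-2.0412 − 3.6742·0.3333)/2.4495 = -1.3333.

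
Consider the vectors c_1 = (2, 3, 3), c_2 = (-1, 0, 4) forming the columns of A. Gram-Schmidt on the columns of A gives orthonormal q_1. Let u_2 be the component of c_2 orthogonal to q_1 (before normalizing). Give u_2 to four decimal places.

u_2 = (-1.9091, -1.3636, 2.6364)

c_1 = (2, 3, 3); ‖c_1‖ = 4.6904, so q_1 = (0.4264, 0.6396, 0.6396).
q_1·c_2 = 0.4264·(-1) + 0.6396·0 + 0.6396·4 = 2.1320.
u_2 = c_2 − 2.1320·q_1 = (-1.9091, -1.3636, 2.6364).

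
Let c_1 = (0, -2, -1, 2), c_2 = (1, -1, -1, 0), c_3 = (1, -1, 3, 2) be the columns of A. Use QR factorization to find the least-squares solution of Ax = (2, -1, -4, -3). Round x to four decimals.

x = (-0.7222, 2.8333, -0.6667)

c_1 = (0, -2, -1, 2); ‖c_1‖ = 3.0000, so e_1 = (0.0000, -0.6667, -0.3333, 0.6667).
e_1·c_2 = 0.0000·1 + (-0.6667)·(-1) + (-0.3333)·(-1) + 0.6667·0 = 1.0000.
u_2 = c_2 − 1.0000·e_1 = (1.0000, -0.3333, -0.6667, -0.6667).
‖u_2‖ = 1.4142, so e_2 = (0.7071, -0.2357, -0.4714, -0.4714).
e_1·c_3 = 0.0000·1 + (-0.6667)·(-1) + (-0.3333)·3 + 0.6667·2 = 1.0000; e_2·c_3 = 0.7071·1 + (-0.2357)·(-1) + (-0.4714)·3 + (-0.4714)·2 = -1.4142.
u_3 = c_3 − 1.0000·e_1 + 1.4142·e_2 = (2.0000, -0.6667, 2.6667, 0.6667).
‖u_3‖ = 3.4641, so e_3 = (0.5774, -0.1925, 0.7698, 0.1925).
Qᵀb = (0.0000, 4.9497, -2.3094).
Back-substitute: x_3 = -2.3094/3.4641 = -0.6667.
x_2 = (4.9497 + 1.4142·(-0.6667))/1.4142 = 2.8333.
x_1 = (0.0000 − 1.0000·2.8333 − 1.0000·(-0.6667))/3.0000 = -0.7222.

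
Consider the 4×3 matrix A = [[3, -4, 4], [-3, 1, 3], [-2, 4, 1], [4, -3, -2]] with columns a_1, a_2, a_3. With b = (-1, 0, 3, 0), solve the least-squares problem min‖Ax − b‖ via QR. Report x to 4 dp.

a_1 = (3, -3, -2, 4); ‖a_1‖ = 6.1644, so e_1 = (0.4867, -0.4867, -0.3244, 0.6489).
e_1·a_2 = 0.4867·(-4) + (-0.4867)·1 + (-0.3244)·4 + 0.6489·(-3) = -5.6777.
u_2 = a_2 + 5.6777·e_1 = (-1.2368, -1.7632, 2.1579, 0.6842).
‖u_2‖ = 3.1246, so e_2 = (-0.3958, -0.5643, 0.6906, 0.2190).
e_1·a_3 = 0.4867·4 + (-0.4867)·3 + (-0.3244)·1 + 0.6489·(-2) = -1.1355; e_2·a_3 = (-0.3958)·4 + (-0.5643)·3 + 0.6906·1 + 0.2190·(-2) = -3.0235.
u_3 = a_3 + 1.1355·e_1 + 3.0235·e_2 = (3.3558, 0.7412, 2.7197, -0.6011).
‖u_3‖ = 4.4237, so e_3 = (0.7586, 0.1676, 0.6148, -0.1359).
Qᵀb = (-1.4600, 2.4677, 1.0858).
Back-substitute: x_3 = 1.0858/4.4237 = 0.2455.
x_2 = (2.4677 + 3.0235·0.2455)/3.1246 = 1.0273.
x_1 = (-1.4600 + 5.6777·1.0273 + 1.1355·0.2455)/6.1644 = 0.7545.

x = (0.7545, 1.0273, 0.2455)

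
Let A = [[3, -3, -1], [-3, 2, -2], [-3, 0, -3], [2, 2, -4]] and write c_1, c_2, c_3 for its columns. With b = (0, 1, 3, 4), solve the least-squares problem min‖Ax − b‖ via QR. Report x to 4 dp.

c_1 = (3, -3, -3, 2); ‖c_1‖ = 5.5678, so e_1 = (0.5388, -0.5388, -0.5388, 0.3592).
e_1·c_2 = 0.5388·(-3) + (-0.5388)·2 + (-0.5388)·0 + 0.3592·2 = -1.9757.
u_2 = c_2 + 1.9757·e_1 = (-1.9355, 0.9355, -1.0645, 2.7097).
‖u_2‖ = 3.6189, so e_2 = (-0.5348, 0.2585, -0.2942, 0.7487).
e_1·c_3 = 0.5388·(-1) + (-0.5388)·(-2) + (-0.5388)·(-3) + 0.3592·(-4) = 0.7184; e_2·c_3 = (-0.5348)·(-1) + 0.2585·(-2) + (-0.2942)·(-3) + 0.7487·(-4) = -2.0947.
u_3 = c_3 − 0.7184·e_1 + 2.0947·e_2 = (-2.5074, -1.0714, -3.2291, -2.6897).
‖u_3‖ = 5.0096, so e_3 = (-0.5005, -0.2139, -0.6446, -0.5369).
Qᵀb = (-0.7184, 2.3710, -4.2952).
Back-substitute: x_3 = -4.2952/5.0096 = -0.8574.
x_2 = (2.3710 + 2.0947·(-0.8574))/3.6189 = 0.1589.
x_1 = (-0.7184 + 1.9757·0.1589 − 0.7184·(-0.8574))/5.5678 = 0.0380.

x = (0.0380, 0.1589, -0.8574)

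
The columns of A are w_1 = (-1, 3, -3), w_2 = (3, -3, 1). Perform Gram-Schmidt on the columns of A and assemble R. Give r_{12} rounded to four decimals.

r_{12} = -3.4412

w_1 = (-1, 3, -3); ‖w_1‖ = 4.3589, so q_1 = (-0.2294, 0.6882, -0.6882).
r_{12} = q_1·w_2 = -3.4412.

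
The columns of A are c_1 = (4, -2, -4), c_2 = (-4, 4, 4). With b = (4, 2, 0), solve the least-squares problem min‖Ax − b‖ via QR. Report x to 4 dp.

x = (2.0000, 1.5000)

c_1 = (4, -2, -4); ‖c_1‖ = 6.0000, so q_1 = (0.6667, -0.3333, -0.6667).
q_1·c_2 = 0.6667·(-4) + (-0.3333)·4 + (-0.6667)·4 = -6.6667.
u_2 = c_2 + 6.6667·q_1 = (0.4444, 1.7778, -0.4444).
‖u_2‖ = 1.8856, so q_2 = (0.2357, 0.9428, -0.2357).
Qᵀb = (2.0000, 2.8284).
Back-substitute: x_2 = 2.8284/1.8856 = 1.5000.
x_1 = (2.0000 + 6.6667·1.5000)/6.0000 = 2.0000.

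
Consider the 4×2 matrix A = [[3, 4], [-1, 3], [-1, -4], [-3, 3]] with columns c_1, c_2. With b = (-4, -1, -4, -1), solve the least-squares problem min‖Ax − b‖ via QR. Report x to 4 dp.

x = (-0.1789, -0.1057)

e_1 = c_1/‖c_1‖ = (3, -1, -1, -3)/4.4721 = (0.6708, -0.2236, -0.2236, -0.6708).
r_{12} = e_1·c_2 = 0.8944.
u_2 = c_2 − 0.8944·e_1 = (3.4000, 3.2000, -3.8000, 3.6000).
‖u_2‖ = 7.0143, so e_2 = (0.4847, 0.4562, -0.5418, 0.5132).
Qᵀb = (-0.8944, -0.7413).
Back-substitute: x_2 = -0.7413/7.0143 = -0.1057.
x_1 = (-0.8944 − 0.8944·(-0.1057))/4.4721 = -0.1789.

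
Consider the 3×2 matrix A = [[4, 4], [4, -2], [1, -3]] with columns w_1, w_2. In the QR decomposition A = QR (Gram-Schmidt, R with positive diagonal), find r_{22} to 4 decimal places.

q_1 = w_1/‖w_1‖ = (4, 4, 1)/5.7446 = (0.6963, 0.6963, 0.1741).
r_{12} = q_1·w_2 = 0.8704.
u_2 = w_2 − 0.8704·q_1 = (3.3939, -2.6061, -3.1515).
r_{22} = ‖u_2‖ = 5.3144.

r_{22} = 5.3144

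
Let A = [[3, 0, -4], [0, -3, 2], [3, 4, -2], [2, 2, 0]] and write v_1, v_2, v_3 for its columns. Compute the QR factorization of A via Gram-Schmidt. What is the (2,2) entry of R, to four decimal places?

r_{22} = 4.1670

q_1 = v_1/‖v_1‖ = (3, 0, 3, 2)/4.6904 = (0.6396, 0.0000, 0.6396, 0.4264).
r_{12} = q_1·v_2 = 3.4112.
u_2 = v_2 − 3.4112·q_1 = (-2.1818, -3.0000, 1.8182, 0.5455).
r_{22} = ‖u_2‖ = 4.1670.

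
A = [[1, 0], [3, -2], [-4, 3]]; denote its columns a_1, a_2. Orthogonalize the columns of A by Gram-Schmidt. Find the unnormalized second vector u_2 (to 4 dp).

u_2 = (0.6923, 0.0769, 0.2308)

a_1 = (1, 3, -4); ‖a_1‖ = 5.0990, so q_1 = (0.1961, 0.5883, -0.7845).
q_1·a_2 = 0.1961·0 + 0.5883·(-2) + (-0.7845)·3 = -3.5301.
u_2 = a_2 + 3.5301·q_1 = (0.6923, 0.0769, 0.2308).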